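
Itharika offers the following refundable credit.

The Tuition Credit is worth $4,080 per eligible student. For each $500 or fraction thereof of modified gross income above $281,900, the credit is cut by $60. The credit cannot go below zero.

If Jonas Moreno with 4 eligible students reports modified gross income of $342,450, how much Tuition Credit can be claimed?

Tuition Credit: base = 4 × $4,080 = $16,320. income exceeds $281,900 by $60,550, which is 122 full-or-partial $500 increments; reduction = 122 × $60 = $7,320, leaving $9,000.

$9,000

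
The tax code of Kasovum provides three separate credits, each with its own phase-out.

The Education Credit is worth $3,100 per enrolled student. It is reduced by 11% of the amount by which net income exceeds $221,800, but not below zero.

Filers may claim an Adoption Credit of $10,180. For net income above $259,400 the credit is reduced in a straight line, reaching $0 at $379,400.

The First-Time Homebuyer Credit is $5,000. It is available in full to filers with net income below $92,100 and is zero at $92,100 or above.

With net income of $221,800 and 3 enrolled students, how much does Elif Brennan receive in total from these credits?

Education Credit: base = 3 × $3,100 = $9,300. $221,800 is at or below the $221,800 threshold, so the full $9,300 applies.
Adoption Credit: $221,800 is at or below the $259,400 threshold, so the full $10,180 applies.
First-Time Homebuyer Credit: $221,800 meets or exceeds the $92,100 cutoff, so the credit is $0.
Total: $9,300 + $10,180 + $0 = $19,480.

$19,480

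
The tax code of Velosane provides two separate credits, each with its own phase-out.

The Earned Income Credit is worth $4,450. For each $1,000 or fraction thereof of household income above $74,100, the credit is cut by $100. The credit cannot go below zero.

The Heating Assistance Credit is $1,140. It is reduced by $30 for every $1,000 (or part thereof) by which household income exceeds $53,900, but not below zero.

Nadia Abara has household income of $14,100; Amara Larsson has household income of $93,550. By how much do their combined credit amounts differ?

$3,140

Nadia ($14,100): Earned Income Credit: $14,100 is at or below the $74,100 threshold, so the full $4,450 applies. Heating Assistance Credit: $14,100 is at or below the $53,900 threshold, so the full $1,140 applies. total $4,450 + $1,140 = $5,590
Amara ($93,550): Earned Income Credit: income exceeds $74,100 by $19,450, which is 20 full-or-partial $1,000 increments; reduction = 20 × $100 = $2,000, leaving $2,450. Heating Assistance Credit: income exceeds $53,900 by $39,650 → 40 increments × $30 = $1,200 ≥ base, so the credit is $0. total $2,450 + $0 = $2,450
Difference: |$5,590 − $2,450| = $3,140.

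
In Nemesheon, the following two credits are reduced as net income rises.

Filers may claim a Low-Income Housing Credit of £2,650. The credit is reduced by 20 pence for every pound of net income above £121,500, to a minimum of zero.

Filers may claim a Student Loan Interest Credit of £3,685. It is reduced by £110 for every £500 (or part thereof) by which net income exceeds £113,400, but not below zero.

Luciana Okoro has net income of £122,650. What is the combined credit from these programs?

£4,015

Low-Income Housing Credit: 20% of the £1,150 excess over £121,500 is £230; credit = £2,650 − £230 = £2,420.
Student Loan Interest Credit: income exceeds £113,400 by £9,250, which is 19 full-or-partial £500 increments; reduction = 19 × £110 = £2,090, leaving £1,595.
Total: £2,420 + £1,595 = £4,015.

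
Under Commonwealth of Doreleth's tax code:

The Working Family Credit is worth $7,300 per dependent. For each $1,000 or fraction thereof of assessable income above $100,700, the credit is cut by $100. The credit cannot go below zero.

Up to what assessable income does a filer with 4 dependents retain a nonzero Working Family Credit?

$391,700

Full credit = 4 × $7,300 = $29,200.
After 291 increments the reduction is 291 × $100 = $29,100, leaving $100; one more increment wipes it out. Increment 291 ends at excess 291 × $1,000 = $291,000, so the highest qualifying income is $100,700 + $291,000 = $391,700.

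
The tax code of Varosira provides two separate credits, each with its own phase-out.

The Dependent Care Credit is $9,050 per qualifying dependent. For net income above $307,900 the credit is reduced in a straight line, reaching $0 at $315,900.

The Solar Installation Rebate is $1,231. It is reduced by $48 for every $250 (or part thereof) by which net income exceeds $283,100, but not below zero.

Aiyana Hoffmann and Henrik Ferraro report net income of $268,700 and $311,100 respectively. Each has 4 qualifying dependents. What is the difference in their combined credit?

Aiyana ($268,700): Dependent Care Credit: base = 4 × $9,050 = $36,200. $268,700 is at or below the $307,900 threshold, so the full $36,200 applies. Solar Installation Rebate: $268,700 is at or below the $283,100 threshold, so the full $1,231 applies. total $36,200 + $1,231 = $37,431
Henrik ($311,100): Dependent Care Credit: base = 4 × $9,050 = $36,200. $311,100 is $3,200 into a $8,000 phase-out range, leaving 4,800/8,000 of the credit: $36,200 × 4,800/8,000 = $21,720. Solar Installation Rebate: income exceeds $283,100 by $28,000 → 112 increments × $48 = $5,376 ≥ base, so the credit is $0. total $21,720 + $0 = $21,720
Difference: |$37,431 − $21,720| = $15,711.

$15,711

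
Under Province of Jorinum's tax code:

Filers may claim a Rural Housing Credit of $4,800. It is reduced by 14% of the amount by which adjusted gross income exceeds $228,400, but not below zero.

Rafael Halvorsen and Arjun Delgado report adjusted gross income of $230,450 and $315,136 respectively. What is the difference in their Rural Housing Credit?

Rafael ($230,450): Rural Housing Credit: 14% of the $2,050 excess over $228,400 is $287; credit = $4,800 − $287 = $4,513.
Arjun ($315,136): Rural Housing Credit: 14% of the $86,736 excess over $228,400 is $12,143.04 ≥ base, so the credit is $0.
Difference: |$4,513 − $0| = $4,513.

$4,513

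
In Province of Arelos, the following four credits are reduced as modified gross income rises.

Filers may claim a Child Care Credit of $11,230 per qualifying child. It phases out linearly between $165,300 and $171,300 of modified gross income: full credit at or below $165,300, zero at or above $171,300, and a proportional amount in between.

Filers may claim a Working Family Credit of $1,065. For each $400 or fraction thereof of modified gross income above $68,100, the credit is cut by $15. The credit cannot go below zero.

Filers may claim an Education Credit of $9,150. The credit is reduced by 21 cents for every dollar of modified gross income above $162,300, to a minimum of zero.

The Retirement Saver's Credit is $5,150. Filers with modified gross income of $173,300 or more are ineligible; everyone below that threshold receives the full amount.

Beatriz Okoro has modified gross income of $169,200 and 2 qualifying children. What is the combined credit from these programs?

$20,712

Child Care Credit: base = 2 × $11,230 = $22,460. $169,200 is $3,900 into a $6,000 phase-out range, leaving 2,100/6,000 of the credit: $22,460 × 2,100/6,000 = $7,861.
Working Family Credit: income exceeds $68,100 by $101,100 → 253 increments × $15 = $3,795 ≥ base, so the credit is $0.
Education Credit: 21% of the $6,900 excess over $162,300 is $1,449; credit = $9,150 − $1,449 = $7,701.
Retirement Saver's Credit: $169,200 is below the $173,300 cutoff, so the full $5,150 applies.
Total: $7,861 + $0 + $7,701 + $5,150 = $20,712.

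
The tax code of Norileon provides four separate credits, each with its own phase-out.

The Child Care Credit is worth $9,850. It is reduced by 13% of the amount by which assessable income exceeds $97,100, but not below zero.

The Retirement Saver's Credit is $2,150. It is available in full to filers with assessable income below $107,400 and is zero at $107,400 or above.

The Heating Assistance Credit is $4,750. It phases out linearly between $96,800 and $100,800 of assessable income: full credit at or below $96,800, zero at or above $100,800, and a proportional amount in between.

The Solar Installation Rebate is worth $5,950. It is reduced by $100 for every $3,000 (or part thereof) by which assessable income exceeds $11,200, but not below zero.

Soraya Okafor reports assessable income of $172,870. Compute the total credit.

Child Care Credit: 13% of the $75,770 excess over $97,100 is $9,850.10 ≥ base, so the credit is $0.
Retirement Saver's Credit: $172,870 meets or exceeds the $107,400 cutoff, so the credit is $0.
Heating Assistance Credit: $172,870 is at or above $100,800, so the credit is $0.
Solar Installation Rebate: income exceeds $11,200 by $161,670, which is 54 full-or-partial $3,000 increments; reduction = 54 × $100 = $5,400, leaving $550.
Total: $0 + $0 + $0 + $550 = $550.

$550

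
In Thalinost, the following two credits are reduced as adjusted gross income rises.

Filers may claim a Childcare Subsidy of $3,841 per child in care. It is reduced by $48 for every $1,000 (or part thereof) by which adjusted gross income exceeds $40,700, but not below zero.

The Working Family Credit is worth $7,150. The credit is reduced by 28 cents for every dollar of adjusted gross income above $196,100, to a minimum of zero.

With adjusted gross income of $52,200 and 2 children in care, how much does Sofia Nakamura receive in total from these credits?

Childcare Subsidy: base = 2 × $3,841 = $7,682. income exceeds $40,700 by $11,500, which is 12 full-or-partial $1,000 increments; reduction = 12 × $48 = $576, leaving $7,106.
Working Family Credit: $52,200 is at or below the $196,100 threshold, so the full $7,150 applies.
Total: $7,106 + $7,150 = $14,256.

$14,256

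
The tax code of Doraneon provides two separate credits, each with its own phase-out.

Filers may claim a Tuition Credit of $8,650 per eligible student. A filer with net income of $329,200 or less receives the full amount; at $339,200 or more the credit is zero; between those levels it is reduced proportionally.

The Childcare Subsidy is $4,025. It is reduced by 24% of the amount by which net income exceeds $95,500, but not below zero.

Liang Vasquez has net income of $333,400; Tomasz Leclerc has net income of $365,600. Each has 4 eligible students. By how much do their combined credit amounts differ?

Liang ($333,400): Tuition Credit: base = 4 × $8,650 = $34,600. $333,400 is $4,200 into a $10,000 phase-out range, leaving 5,800/10,000 of the credit: $34,600 × 5,800/10,000 = $20,068. Childcare Subsidy: 24% of the $237,900 excess over $95,500 is $57,096 ≥ base, so the credit is $0. total $20,068 + $0 = $20,068
Tomasz ($365,600): Tuition Credit: base = 4 × $8,650 = $34,600. $365,600 is at or above $339,200, so the credit is $0. Childcare Subsidy: 24% of the $270,100 excess over $95,500 is $64,824 ≥ base, so the credit is $0. total $0 + $0 = $0
Difference: |$20,068 − $0| = $20,068.

$20,068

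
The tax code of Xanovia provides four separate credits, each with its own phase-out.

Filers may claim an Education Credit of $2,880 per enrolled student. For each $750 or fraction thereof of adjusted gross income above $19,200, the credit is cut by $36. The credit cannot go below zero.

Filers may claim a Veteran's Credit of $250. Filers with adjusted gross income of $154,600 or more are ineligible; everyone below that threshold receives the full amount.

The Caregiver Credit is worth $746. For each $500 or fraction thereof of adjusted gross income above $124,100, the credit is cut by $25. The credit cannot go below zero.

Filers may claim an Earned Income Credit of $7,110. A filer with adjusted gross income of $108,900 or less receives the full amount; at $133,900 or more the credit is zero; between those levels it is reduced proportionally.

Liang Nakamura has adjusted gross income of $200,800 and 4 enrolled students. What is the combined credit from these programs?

$2,772

Education Credit: base = 4 × $2,880 = $11,520. income exceeds $19,200 by $181,600, which is 243 full-or-partial $750 increments; reduction = 243 × $36 = $8,748, leaving $2,772.
Veteran's Credit: $200,800 meets or exceeds the $154,600 cutoff, so the credit is $0.
Caregiver Credit: income exceeds $124,100 by $76,700 → 154 increments × $25 = $3,850 ≥ base, so the credit is $0.
Earned Income Credit: $200,800 is at or above $133,900, so the credit is $0.
Total: $2,772 + $0 + $0 + $0 = $2,772.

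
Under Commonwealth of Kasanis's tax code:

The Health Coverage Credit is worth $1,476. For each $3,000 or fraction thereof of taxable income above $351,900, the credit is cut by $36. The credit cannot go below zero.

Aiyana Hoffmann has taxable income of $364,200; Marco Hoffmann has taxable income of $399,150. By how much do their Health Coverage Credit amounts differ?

Aiyana ($364,200): Health Coverage Credit: income exceeds $351,900 by $12,300, which is 5 full-or-partial $3,000 increments; reduction = 5 × $36 = $180, leaving $1,296.
Marco ($399,150): Health Coverage Credit: income exceeds $351,900 by $47,250, which is 16 full-or-partial $3,000 increments; reduction = 16 × $36 = $576, leaving $900.
Difference: |$1,296 − $900| = $396.

$396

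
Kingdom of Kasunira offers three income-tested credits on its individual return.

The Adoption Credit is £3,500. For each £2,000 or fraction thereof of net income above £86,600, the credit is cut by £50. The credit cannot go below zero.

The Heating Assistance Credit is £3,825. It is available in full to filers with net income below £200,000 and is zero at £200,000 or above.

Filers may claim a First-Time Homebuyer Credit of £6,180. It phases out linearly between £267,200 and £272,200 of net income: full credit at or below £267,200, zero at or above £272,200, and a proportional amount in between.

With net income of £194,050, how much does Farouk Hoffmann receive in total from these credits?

£10,805

Adoption Credit: income exceeds £86,600 by £107,450, which is 54 full-or-partial £2,000 increments; reduction = 54 × £50 = £2,700, leaving £800.
Heating Assistance Credit: £194,050 is below the £200,000 cutoff, so the full £3,825 applies.
First-Time Homebuyer Credit: £194,050 is at or below the £267,200 threshold, so the full £6,180 applies.
Total: £800 + £3,825 + £6,180 = £10,805.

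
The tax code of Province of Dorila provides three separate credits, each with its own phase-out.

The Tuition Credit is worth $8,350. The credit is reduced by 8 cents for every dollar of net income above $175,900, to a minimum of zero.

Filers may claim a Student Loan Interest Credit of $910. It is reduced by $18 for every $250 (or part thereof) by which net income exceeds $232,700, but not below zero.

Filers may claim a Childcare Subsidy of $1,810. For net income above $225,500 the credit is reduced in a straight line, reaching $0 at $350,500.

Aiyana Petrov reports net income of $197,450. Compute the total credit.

Tuition Credit: 8% of the $21,550 excess over $175,900 is $1,724; credit = $8,350 − $1,724 = $6,626.
Student Loan Interest Credit: $197,450 is at or below the $232,700 threshold, so the full $910 applies.
Childcare Subsidy: $197,450 is at or below the $225,500 threshold, so the full $1,810 applies.
Total: $6,626 + $910 + $1,810 = $9,346.

$9,346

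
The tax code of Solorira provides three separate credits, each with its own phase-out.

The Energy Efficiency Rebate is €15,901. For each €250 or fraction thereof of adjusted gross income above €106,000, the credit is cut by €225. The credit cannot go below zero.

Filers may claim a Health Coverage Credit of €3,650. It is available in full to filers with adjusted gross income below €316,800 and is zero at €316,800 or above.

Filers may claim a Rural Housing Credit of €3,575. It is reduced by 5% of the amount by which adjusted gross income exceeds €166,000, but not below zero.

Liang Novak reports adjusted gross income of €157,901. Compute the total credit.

Energy Efficiency Rebate: income exceeds €106,000 by €51,901 → 208 increments × €225 = €46,800 ≥ base, so the credit is €0.
Health Coverage Credit: €157,901 is below the €316,800 cutoff, so the full €3,650 applies.
Rural Housing Credit: €157,901 is at or below the €166,000 threshold, so the full €3,575 applies.
Total: €0 + €3,650 + €3,575 = €7,225.

€7,225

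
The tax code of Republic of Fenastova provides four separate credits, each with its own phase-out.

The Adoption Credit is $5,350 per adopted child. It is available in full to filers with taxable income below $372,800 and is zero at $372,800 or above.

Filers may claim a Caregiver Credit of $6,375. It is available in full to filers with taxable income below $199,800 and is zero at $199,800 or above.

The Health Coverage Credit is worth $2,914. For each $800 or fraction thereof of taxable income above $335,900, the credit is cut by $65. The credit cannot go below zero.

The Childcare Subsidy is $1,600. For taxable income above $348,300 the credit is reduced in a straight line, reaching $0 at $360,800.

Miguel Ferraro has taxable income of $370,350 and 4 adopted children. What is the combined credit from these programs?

Adoption Credit: base = 4 × $5,350 = $21,400. $370,350 is below the $372,800 cutoff, so the full $21,400 applies.
Caregiver Credit: $370,350 meets or exceeds the $199,800 cutoff, so the credit is $0.
Health Coverage Credit: income exceeds $335,900 by $34,450, which is 44 full-or-partial $800 increments; reduction = 44 × $65 = $2,860, leaving $54.
Childcare Subsidy: $370,350 is at or above $360,800, so the credit is $0.
Total: $21,400 + $0 + $54 + $0 = $21,454.

$21,454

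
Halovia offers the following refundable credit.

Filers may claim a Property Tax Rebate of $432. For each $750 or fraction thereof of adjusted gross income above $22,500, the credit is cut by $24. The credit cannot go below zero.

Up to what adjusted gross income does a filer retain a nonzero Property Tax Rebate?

After 17 increments the reduction is 17 × $24 = $408, leaving $24; one more increment wipes it out. Increment 17 ends at excess 17 × $750 = $12,750, so the highest qualifying income is $22,500 + $12,750 = $35,250.

$35,250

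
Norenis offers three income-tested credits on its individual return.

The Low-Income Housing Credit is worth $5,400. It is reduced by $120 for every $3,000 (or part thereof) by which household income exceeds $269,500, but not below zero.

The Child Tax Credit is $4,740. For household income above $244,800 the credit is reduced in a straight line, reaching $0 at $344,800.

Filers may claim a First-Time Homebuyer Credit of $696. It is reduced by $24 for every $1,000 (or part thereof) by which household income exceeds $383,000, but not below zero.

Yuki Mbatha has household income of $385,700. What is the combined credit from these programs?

$1,344

Low-Income Housing Credit: income exceeds $269,500 by $116,200, which is 39 full-or-partial $3,000 increments; reduction = 39 × $120 = $4,680, leaving $720.
Child Tax Credit: $385,700 is at or above $344,800, so the credit is $0.
First-Time Homebuyer Credit: income exceeds $383,000 by $2,700, which is 3 full-or-partial $1,000 increments; reduction = 3 × $24 = $72, leaving $624.
Total: $720 + $0 + $624 = $1,344.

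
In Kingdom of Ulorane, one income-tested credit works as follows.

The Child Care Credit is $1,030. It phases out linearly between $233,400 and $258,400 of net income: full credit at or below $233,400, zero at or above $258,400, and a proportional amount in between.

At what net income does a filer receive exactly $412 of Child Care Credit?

$248,400

$412 is 412/1,030 of the full $1,030, so 618/1,030 of the $25,000 range has been used: income = $233,400 + $25,000 × 618/1,030 = $248,400.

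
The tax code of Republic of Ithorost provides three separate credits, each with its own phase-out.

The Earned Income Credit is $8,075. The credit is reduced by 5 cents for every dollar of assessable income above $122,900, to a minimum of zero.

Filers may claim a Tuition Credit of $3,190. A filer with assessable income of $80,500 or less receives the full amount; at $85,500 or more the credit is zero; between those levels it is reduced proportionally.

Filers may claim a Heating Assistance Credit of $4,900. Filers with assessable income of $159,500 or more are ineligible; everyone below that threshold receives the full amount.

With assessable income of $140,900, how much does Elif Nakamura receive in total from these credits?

$12,075

Earned Income Credit: 5% of the $18,000 excess over $122,900 is $900; credit = $8,075 − $900 = $7,175.
Tuition Credit: $140,900 is at or above $85,500, so the credit is $0.
Heating Assistance Credit: $140,900 is below the $159,500 cutoff, so the full $4,900 applies.
Total: $7,175 + $0 + $4,900 = $12,075.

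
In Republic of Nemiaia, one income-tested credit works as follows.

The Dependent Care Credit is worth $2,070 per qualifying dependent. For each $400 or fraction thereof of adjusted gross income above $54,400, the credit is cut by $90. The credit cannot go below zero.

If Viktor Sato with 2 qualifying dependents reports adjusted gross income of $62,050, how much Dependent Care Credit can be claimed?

Dependent Care Credit: base = 2 × $2,070 = $4,140. income exceeds $54,400 by $7,650, which is 20 full-or-partial $400 increments; reduction = 20 × $90 = $1,800, leaving $2,340.

$2,340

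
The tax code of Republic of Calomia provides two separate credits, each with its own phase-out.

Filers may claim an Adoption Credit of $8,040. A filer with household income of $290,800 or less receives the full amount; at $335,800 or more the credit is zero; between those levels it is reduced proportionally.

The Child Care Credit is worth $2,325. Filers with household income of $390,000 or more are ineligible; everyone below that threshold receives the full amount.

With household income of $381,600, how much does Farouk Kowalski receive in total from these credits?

Adoption Credit: $381,600 is at or above $335,800, so the credit is $0.
Child Care Credit: $381,600 is below the $390,000 cutoff, so the full $2,325 applies.
Total: $0 + $2,325 = $2,325.

$2,325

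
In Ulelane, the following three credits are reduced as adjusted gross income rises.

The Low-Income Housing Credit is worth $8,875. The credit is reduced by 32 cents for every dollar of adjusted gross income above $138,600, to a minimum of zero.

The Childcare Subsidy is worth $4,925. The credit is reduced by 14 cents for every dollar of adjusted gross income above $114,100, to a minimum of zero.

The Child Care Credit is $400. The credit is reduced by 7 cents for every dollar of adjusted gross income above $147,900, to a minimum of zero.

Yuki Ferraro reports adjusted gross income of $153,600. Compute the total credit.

$4,076

Low-Income Housing Credit: 32% of the $15,000 excess over $138,600 is $4,800; credit = $8,875 − $4,800 = $4,075.
Childcare Subsidy: 14% of the $39,500 excess over $114,100 is $5,530 ≥ base, so the credit is $0.
Child Care Credit: 7% of the $5,700 excess over $147,900 is $399; credit = $400 − $399 = $1.
Total: $4,075 + $0 + $1 = $4,076.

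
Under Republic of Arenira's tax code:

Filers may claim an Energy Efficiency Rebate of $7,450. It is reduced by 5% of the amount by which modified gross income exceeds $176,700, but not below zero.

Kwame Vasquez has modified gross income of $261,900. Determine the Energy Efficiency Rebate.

Energy Efficiency Rebate: 5% of the $85,200 excess over $176,700 is $4,260; credit = $7,450 − $4,260 = $3,190.

$3,190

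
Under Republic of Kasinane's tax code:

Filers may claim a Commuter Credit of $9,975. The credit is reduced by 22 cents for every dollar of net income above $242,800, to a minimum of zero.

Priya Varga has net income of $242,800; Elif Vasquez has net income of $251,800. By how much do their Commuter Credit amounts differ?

$1,980

Priya ($242,800): Commuter Credit: $242,800 is at or below the $242,800 threshold, so the full $9,975 applies.
Elif ($251,800): Commuter Credit: 22% of the $9,000 excess over $242,800 is $1,980; credit = $9,975 − $1,980 = $7,995.
Difference: |$9,975 − $7,995| = $1,980.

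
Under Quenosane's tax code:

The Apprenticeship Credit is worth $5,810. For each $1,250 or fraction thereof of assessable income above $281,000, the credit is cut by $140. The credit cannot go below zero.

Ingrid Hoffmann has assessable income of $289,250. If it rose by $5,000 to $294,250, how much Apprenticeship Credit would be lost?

At $289,250 — income exceeds $281,000 by $8,250, which is 7 full-or-partial $1,250 increments; reduction = 7 × $140 = $980, leaving $4,830.
At $294,250 — income exceeds $281,000 by $13,250, which is 11 full-or-partial $1,250 increments; reduction = 11 × $140 = $1,540, leaving $4,270.
Lost: $4,830 − $4,270 = $560.

$560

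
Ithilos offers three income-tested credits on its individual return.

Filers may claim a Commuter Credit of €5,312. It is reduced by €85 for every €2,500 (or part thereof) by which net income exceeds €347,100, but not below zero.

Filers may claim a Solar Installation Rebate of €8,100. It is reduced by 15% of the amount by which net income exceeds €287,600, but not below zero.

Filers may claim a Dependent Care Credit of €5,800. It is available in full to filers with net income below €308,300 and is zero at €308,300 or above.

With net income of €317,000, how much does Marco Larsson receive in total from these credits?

Commuter Credit: €317,000 is at or below the €347,100 threshold, so the full €5,312 applies.
Solar Installation Rebate: 15% of the €29,400 excess over €287,600 is €4,410; credit = €8,100 − €4,410 = €3,690.
Dependent Care Credit: €317,000 meets or exceeds the €308,300 cutoff, so the credit is €0.
Total: €5,312 + €3,690 + €0 = €9,002.

€9,002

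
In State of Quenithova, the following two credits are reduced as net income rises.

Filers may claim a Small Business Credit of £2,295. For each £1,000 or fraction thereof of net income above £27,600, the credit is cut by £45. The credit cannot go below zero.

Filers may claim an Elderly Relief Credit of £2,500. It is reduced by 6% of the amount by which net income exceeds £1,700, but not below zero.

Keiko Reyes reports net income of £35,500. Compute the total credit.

£2,407

Small Business Credit: income exceeds £27,600 by £7,900, which is 8 full-or-partial £1,000 increments; reduction = 8 × £45 = £360, leaving £1,935.
Elderly Relief Credit: 6% of the £33,800 excess over £1,700 is £2,028; credit = £2,500 − £2,028 = £472.
Total: £1,935 + £472 = £2,407.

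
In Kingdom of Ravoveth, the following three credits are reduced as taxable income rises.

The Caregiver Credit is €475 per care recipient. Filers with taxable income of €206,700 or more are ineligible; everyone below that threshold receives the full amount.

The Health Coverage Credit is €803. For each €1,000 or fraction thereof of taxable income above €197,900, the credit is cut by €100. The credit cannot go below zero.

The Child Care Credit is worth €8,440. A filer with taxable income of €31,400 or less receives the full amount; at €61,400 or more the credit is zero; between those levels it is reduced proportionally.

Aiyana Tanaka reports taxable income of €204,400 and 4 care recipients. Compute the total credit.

€2,003

Caregiver Credit: base = 4 × €475 = €1,900. €204,400 is below the €206,700 cutoff, so the full €1,900 applies.
Health Coverage Credit: income exceeds €197,900 by €6,500, which is 7 full-or-partial €1,000 increments; reduction = 7 × €100 = €700, leaving €103.
Child Care Credit: €204,400 is at or above €61,400, so the credit is €0.
Total: €1,900 + €103 + €0 = €2,003.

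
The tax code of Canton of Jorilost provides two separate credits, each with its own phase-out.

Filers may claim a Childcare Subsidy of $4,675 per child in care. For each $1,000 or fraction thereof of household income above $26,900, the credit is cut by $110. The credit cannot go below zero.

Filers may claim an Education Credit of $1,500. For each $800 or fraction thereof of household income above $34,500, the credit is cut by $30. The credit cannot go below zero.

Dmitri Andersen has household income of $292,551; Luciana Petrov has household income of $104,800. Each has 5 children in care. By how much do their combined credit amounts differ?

Dmitri ($292,551): Childcare Subsidy: base = 5 × $4,675 = $23,375. income exceeds $26,900 by $265,651 → 266 increments × $110 = $29,260 ≥ base, so the credit is $0. Education Credit: income exceeds $34,500 by $258,051 → 323 increments × $30 = $9,690 ≥ base, so the credit is $0. total $0 + $0 = $0
Luciana ($104,800): Childcare Subsidy: base = 5 × $4,675 = $23,375. income exceeds $26,900 by $77,900, which is 78 full-or-partial $1,000 increments; reduction = 78 × $110 = $8,580, leaving $14,795. Education Credit: income exceeds $34,500 by $70,300 → 88 increments × $30 = $2,640 ≥ base, so the credit is $0. total $14,795 + $0 = $14,795
Difference: |$0 − $14,795| = $14,795.

$14,795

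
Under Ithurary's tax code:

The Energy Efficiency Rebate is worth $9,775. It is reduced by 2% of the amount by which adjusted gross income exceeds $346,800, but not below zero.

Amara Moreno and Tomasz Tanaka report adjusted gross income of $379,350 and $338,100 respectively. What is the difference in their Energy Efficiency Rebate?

$651

Amara ($379,350): Energy Efficiency Rebate: 2% of the $32,550 excess over $346,800 is $651; credit = $9,775 − $651 = $9,124.
Tomasz ($338,100): Energy Efficiency Rebate: $338,100 is at or below the $346,800 threshold, so the full $9,775 applies.
Difference: |$9,124 − $9,775| = $651.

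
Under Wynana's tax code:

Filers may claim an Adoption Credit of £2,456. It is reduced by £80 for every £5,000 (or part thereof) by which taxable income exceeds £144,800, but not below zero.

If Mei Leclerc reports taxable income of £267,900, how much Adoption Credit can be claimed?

£456

Adoption Credit: income exceeds £144,800 by £123,100, which is 25 full-or-partial £5,000 increments; reduction = 25 × £80 = £2,000, leaving £456.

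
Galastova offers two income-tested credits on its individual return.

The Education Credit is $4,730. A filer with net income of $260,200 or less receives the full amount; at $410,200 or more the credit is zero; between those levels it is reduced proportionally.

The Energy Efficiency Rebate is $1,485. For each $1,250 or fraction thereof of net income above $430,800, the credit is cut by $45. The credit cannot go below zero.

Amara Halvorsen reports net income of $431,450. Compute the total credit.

$1,440

Education Credit: $431,450 is at or above $410,200, so the credit is $0.
Energy Efficiency Rebate: income exceeds $430,800 by $650, which is 1 full-or-partial $1,250 increment; reduction = 1 × $45 = $45, leaving $1,440.
Total: $0 + $1,440 = $1,440.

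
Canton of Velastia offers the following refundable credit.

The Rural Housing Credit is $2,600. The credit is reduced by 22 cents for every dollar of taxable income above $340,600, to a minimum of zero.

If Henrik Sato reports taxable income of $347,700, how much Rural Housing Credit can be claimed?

Rural Housing Credit: 22% of the $7,100 excess over $340,600 is $1,562; credit = $2,600 − $1,562 = $1,038.

$1,038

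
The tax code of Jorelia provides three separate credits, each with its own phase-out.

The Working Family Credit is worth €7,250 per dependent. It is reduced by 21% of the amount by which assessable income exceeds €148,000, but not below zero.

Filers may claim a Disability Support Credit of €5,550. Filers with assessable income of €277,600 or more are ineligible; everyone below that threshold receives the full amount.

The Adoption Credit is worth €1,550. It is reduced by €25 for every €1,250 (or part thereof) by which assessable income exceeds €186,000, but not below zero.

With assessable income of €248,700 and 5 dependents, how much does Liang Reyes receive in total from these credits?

Working Family Credit: base = 5 × €7,250 = €36,250. 21% of the €100,700 excess over €148,000 is €21,147; credit = €36,250 − €21,147 = €15,103.
Disability Support Credit: €248,700 is below the €277,600 cutoff, so the full €5,550 applies.
Adoption Credit: income exceeds €186,000 by €62,700, which is 51 full-or-partial €1,250 increments; reduction = 51 × €25 = €1,275, leaving €275.
Total: €15,103 + €5,550 + €275 = €20,928.

€20,928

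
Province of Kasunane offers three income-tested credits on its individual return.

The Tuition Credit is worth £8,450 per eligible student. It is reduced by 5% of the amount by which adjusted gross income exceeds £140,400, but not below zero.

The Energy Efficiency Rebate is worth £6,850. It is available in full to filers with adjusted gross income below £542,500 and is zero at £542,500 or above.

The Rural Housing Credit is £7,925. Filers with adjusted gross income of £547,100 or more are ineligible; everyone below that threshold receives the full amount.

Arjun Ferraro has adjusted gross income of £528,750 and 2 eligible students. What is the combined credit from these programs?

Tuition Credit: base = 2 × £8,450 = £16,900. 5% of the £388,350 excess over £140,400 is £19,417.50 ≥ base, so the credit is £0.
Energy Efficiency Rebate: £528,750 is below the £542,500 cutoff, so the full £6,850 applies.
Rural Housing Credit: £528,750 is below the £547,100 cutoff, so the full £7,925 applies.
Total: £0 + £6,850 + £7,925 = £14,775.

£14,775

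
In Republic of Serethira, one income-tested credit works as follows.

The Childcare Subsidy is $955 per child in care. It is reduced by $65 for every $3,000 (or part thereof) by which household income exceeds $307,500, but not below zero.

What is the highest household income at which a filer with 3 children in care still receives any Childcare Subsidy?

$439,500

Full credit = 3 × $955 = $2,865.
After 44 increments the reduction is 44 × $65 = $2,860, leaving $5; one more increment wipes it out. Increment 44 ends at excess 44 × $3,000 = $132,000, so the highest qualifying income is $307,500 + $132,000 = $439,500.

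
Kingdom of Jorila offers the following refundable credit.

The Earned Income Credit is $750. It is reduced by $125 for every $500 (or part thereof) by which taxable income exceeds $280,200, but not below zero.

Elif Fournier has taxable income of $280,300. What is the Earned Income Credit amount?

Earned Income Credit: income exceeds $280,200 by $100, which is 1 full-or-partial $500 increment; reduction = 1 × $125 = $125, leaving $625.

$625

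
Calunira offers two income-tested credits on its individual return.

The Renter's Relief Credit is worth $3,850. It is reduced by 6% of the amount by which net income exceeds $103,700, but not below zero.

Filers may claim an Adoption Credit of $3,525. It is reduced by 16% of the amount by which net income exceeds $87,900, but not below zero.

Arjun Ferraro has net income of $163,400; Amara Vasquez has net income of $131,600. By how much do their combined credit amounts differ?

$1,908

Arjun ($163,400): Renter's Relief Credit: 6% of the $59,700 excess over $103,700 is $3,582; credit = $3,850 − $3,582 = $268. Adoption Credit: 16% of the $75,500 excess over $87,900 is $12,080 ≥ base, so the credit is $0. total $268 + $0 = $268
Amara ($131,600): Renter's Relief Credit: 6% of the $27,900 excess over $103,700 is $1,674; credit = $3,850 − $1,674 = $2,176. Adoption Credit: 16% of the $43,700 excess over $87,900 is $6,992 ≥ base, so the credit is $0. total $2,176 + $0 = $2,176
Difference: |$268 − $2,176| = $1,908.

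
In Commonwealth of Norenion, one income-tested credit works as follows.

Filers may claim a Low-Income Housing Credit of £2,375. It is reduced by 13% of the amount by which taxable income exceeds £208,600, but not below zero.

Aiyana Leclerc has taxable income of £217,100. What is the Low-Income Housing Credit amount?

£1,270

Low-Income Housing Credit: 13% of the £8,500 excess over £208,600 is £1,105; credit = £2,375 − £1,105 = £1,270.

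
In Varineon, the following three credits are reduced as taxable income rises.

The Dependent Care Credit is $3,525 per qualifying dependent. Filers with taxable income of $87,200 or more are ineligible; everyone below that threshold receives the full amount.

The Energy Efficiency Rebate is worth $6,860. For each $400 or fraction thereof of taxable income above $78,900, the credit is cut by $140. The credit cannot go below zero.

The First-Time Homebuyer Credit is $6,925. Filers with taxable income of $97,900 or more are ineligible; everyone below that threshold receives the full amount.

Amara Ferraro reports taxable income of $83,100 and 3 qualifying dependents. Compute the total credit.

Dependent Care Credit: base = 3 × $3,525 = $10,575. $83,100 is below the $87,200 cutoff, so the full $10,575 applies.
Energy Efficiency Rebate: income exceeds $78,900 by $4,200, which is 11 full-or-partial $400 increments; reduction = 11 × $140 = $1,540, leaving $5,320.
First-Time Homebuyer Credit: $83,100 is below the $97,900 cutoff, so the full $6,925 applies.
Total: $10,575 + $5,320 + $6,925 = $22,820.

$22,820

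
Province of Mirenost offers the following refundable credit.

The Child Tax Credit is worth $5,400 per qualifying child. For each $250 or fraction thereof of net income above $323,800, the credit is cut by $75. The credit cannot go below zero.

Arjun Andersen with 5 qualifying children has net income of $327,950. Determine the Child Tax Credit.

Child Tax Credit: base = 5 × $5,400 = $27,000. income exceeds $323,800 by $4,150, which is 17 full-or-partial $250 increments; reduction = 17 × $75 = $1,275, leaving $25,725.

$25,725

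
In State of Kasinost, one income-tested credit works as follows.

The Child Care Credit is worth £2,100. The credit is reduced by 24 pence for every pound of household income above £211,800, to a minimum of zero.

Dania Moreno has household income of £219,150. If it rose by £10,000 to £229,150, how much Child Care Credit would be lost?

At £219,150 — 24% of the £7,350 excess over £211,800 is £1,764; credit = £2,100 − £1,764 = £336.
At £229,150 — 24% of the £17,350 excess over £211,800 is £4,164 ≥ base, so the credit is £0.
Lost: £336 − £0 = £336.

£336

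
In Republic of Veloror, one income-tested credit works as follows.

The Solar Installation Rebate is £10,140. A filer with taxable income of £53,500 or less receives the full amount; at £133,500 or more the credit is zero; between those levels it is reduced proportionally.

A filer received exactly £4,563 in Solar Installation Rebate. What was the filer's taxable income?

£4,563 is 4,563/10,140 of the full £10,140, so 5,577/10,140 of the £80,000 range has been used: income = £53,500 + £80,000 × 5,577/10,140 = £97,500.

£97,500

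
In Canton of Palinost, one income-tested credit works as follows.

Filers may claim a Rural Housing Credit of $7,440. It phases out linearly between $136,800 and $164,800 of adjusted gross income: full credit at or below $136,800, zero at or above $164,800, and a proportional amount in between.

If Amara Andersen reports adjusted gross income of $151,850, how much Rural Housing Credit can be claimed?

Rural Housing Credit: $151,850 is $15,050 into a $28,000 phase-out range, leaving 12,950/28,000 of the credit: $7,440 × 12,950/28,000 = $3,441.

$3,441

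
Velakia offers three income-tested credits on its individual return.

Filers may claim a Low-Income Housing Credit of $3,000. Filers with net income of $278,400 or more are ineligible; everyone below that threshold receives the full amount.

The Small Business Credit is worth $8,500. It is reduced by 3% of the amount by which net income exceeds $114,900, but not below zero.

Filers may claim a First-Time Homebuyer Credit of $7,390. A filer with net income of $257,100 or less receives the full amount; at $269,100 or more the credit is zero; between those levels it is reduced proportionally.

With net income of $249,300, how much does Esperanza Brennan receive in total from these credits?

$14,858

Low-Income Housing Credit: $249,300 is below the $278,400 cutoff, so the full $3,000 applies.
Small Business Credit: 3% of the $134,400 excess over $114,900 is $4,032; credit = $8,500 − $4,032 = $4,468.
First-Time Homebuyer Credit: $249,300 is at or below the $257,100 threshold, so the full $7,390 applies.
Total: $3,000 + $4,468 + $7,390 = $14,858.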